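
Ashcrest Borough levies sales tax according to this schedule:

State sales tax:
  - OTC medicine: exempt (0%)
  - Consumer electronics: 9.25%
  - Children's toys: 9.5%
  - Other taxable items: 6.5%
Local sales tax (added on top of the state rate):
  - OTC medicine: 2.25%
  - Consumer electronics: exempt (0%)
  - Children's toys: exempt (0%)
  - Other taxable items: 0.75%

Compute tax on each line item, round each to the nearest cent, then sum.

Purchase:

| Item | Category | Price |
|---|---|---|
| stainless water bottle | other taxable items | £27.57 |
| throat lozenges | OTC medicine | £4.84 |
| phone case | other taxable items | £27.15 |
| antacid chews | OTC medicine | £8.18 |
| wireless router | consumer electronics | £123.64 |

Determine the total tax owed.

£15.70

Stainless water bottle £27.57: other taxable items → 6.5% + 0.75% local = 7.25% → £2.00
Throat lozenges £4.84: OTC medicine → 0% + 2.25% local = 2.25% → £0.11
Phone case £27.15: other taxable items → 6.5% + 0.75% local = 7.25% → £1.97
Antacid chews £8.18: OTC medicine → 0% + 2.25% local = 2.25% → £0.18
Wireless router £123.64: consumer electronics → 9.25% + 0% local = 9.25% → £11.44
Total tax = £2.00 + £0.11 + £1.97 + £0.18 + £11.44 = £15.70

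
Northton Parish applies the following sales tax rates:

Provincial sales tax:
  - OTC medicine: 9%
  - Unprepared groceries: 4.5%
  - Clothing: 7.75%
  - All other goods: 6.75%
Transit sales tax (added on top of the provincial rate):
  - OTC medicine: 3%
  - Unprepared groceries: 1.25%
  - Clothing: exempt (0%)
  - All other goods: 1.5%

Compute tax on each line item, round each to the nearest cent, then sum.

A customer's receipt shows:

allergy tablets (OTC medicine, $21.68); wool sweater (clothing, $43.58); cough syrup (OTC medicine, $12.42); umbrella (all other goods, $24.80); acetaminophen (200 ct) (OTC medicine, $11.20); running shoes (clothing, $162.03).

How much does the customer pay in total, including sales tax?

Allergy tablets $21.68: OTC medicine → 9% + 3% transit = 12% → $2.60
Wool sweater $43.58: clothing → 7.75% + 0% transit = 7.75% → $3.38
Cough syrup $12.42: OTC medicine → 9% + 3% transit = 12% → $1.49
Umbrella $24.80: all other goods → 6.75% + 1.5% transit = 8.25% → $2.05
Acetaminophen (200 ct) $11.20: OTC medicine → 9% + 3% transit = 12% → $1.34
Running shoes $162.03: clothing → 7.75% + 0% transit = 7.75% → $12.56
Subtotal = $275.71; tax = $23.42; total due = $299.13

$299.13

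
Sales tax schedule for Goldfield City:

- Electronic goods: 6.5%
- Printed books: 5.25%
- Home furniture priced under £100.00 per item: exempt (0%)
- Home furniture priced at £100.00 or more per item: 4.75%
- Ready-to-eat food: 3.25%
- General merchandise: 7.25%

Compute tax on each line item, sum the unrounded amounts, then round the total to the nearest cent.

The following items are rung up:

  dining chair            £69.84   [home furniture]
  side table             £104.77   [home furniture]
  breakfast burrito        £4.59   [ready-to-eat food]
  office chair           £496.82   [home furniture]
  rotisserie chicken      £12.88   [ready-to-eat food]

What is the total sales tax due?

Dining chair £69.84: home furniture, under £100.00 → 0% → £0.00
Side table £104.77: home furniture, £100.00 or more → 4.75% → £4.976575
Breakfast burrito £4.59: ready-to-eat food → 3.25% → £0.149175
Office chair £496.82: home furniture, £100.00 or more → 4.75% → £23.59895
Rotisserie chicken £12.88: ready-to-eat food → 3.25% → £0.4186
Unrounded tax sum = £29.1433 → £29.14

£29.14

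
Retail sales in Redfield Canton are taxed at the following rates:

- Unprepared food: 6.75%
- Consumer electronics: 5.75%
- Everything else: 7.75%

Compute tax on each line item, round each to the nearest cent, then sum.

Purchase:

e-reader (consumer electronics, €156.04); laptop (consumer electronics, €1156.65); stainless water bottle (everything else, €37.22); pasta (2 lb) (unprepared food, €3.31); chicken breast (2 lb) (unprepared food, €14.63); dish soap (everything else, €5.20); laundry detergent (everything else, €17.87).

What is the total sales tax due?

E-reader €156.04: consumer electronics → 5.75% → €8.97
Laptop €1156.65: consumer electronics → 5.75% → €66.51
Stainless water bottle €37.22: everything else → 7.75% → €2.88
Pasta (2 lb) €3.31: unprepared food → 6.75% → €0.22
Chicken breast (2 lb) €14.63: unprepared food → 6.75% → €0.99
Dish soap €5.20: everything else → 7.75% → €0.40
Laundry detergent €17.87: everything else → 7.75% → €1.38
Total tax = €8.97 + €66.51 + €2.88 + €0.22 + €0.99 + €0.40 + €1.38 = €81.35

€81.35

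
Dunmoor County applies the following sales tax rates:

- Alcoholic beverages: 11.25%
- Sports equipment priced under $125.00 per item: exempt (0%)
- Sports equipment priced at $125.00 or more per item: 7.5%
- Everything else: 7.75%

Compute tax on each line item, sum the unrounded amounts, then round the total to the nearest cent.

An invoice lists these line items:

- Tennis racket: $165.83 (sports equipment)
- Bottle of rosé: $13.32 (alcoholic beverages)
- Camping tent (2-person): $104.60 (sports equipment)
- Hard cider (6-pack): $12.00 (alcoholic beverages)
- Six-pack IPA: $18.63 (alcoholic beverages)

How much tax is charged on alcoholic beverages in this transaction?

Bottle of rosé $13.32: alcoholic beverages → 11.25% → $1.4985
Hard cider (6-pack) $12.00: alcoholic beverages → 11.25% → $1.35
Six-pack IPA $18.63: alcoholic beverages → 11.25% → $2.095875
Tax on alcoholic beverages: unrounded sum = $4.944375 → $4.94

$4.94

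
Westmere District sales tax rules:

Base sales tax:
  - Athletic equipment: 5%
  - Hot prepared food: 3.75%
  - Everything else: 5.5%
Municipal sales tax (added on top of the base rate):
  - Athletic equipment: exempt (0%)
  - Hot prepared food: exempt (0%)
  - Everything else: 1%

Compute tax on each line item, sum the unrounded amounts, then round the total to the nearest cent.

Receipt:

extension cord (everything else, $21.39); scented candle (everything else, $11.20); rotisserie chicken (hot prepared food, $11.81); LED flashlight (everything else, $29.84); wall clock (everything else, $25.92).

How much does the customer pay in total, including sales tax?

Extension cord $21.39: everything else → 5.5% + 1% municipal = 6.5% → $1.39035
Scented candle $11.20: everything else → 5.5% + 1% municipal = 6.5% → $0.728
Rotisserie chicken $11.81: hot prepared food → 3.75% + 0% municipal = 3.75% → $0.442875
LED flashlight $29.84: everything else → 5.5% + 1% municipal = 6.5% → $1.9396
Wall clock $25.92: everything else → 5.5% + 1% municipal = 6.5% → $1.6848
Subtotal = $100.16; unrounded tax = $6.185625 → $6.19; total due = $106.35

$106.35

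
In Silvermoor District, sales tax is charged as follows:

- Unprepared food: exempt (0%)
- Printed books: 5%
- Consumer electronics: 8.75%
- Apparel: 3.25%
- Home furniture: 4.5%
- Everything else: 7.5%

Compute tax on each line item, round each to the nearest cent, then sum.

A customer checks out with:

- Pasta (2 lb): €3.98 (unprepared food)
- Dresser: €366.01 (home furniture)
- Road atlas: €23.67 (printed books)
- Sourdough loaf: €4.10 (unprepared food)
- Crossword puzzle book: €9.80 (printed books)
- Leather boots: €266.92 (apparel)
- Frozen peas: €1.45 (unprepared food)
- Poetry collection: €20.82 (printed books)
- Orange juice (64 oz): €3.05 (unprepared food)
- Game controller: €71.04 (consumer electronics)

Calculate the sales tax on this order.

Pasta (2 lb) €3.98: unprepared food → 0% → €0.00
Dresser €366.01: home furniture → 4.5% → €16.47
Road atlas €23.67: printed books → 5% → €1.18
Sourdough loaf €4.10: unprepared food → 0% → €0.00
Crossword puzzle book €9.80: printed books → 5% → €0.49
Leather boots €266.92: apparel → 3.25% → €8.67
Frozen peas €1.45: unprepared food → 0% → €0.00
Poetry collection €20.82: printed books → 5% → €1.04
Orange juice (64 oz) €3.05: unprepared food → 0% → €0.00
Game controller €71.04: consumer electronics → 8.75% → €6.22
Total tax = €16.47 + €1.18 + €0.49 + €8.67 + €1.04 + €6.22 = €34.07

€34.07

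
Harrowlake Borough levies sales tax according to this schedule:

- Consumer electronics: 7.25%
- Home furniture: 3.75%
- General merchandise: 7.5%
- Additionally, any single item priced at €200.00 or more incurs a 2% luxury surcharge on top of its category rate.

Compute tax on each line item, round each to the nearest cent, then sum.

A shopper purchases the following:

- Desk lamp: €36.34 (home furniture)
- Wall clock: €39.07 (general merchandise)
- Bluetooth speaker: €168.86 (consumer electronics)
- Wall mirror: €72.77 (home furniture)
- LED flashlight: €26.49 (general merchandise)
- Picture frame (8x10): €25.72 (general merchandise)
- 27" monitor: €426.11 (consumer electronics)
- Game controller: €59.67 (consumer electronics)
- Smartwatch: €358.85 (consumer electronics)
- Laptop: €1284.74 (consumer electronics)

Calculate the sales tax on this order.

Desk lamp €36.34: home furniture → 3.75% → €1.36
Wall clock €39.07: general merchandise → 7.5% → €2.93
Bluetooth speaker €168.86: consumer electronics → 7.25% → €12.24
Wall mirror €72.77: home furniture → 3.75% → €2.73
LED flashlight €26.49: general merchandise → 7.5% → €1.99
Picture frame (8x10) €25.72: general merchandise → 7.5% → €1.93
27" monitor €426.11: consumer electronics → 7.25% + 2% surcharge = 9.25% → €39.42
Game controller €59.67: consumer electronics → 7.25% → €4.33
Smartwatch €358.85: consumer electronics → 7.25% + 2% surcharge = 9.25% → €33.19
Laptop €1284.74: consumer electronics → 7.25% + 2% surcharge = 9.25% → €118.84
Total tax = €1.36 + €2.93 + €12.24 + €2.73 + €1.99 + €1.93 + €39.42 + €4.33 + €33.19 + €118.84 = €218.96

€218.96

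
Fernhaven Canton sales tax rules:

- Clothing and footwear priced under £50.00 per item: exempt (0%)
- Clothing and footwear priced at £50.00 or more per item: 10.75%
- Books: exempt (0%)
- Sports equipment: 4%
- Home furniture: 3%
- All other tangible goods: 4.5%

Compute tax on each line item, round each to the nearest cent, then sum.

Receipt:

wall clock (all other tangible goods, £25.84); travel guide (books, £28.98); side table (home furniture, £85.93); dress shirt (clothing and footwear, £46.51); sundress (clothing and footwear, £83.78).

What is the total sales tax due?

£12.75

Wall clock £25.84: all other tangible goods → 4.5% → £1.16
Travel guide £28.98: books → 0% → £0.00
Side table £85.93: home furniture → 3% → £2.58
Dress shirt £46.51: clothing and footwear, under £50.00 → 0% → £0.00
Sundress £83.78: clothing and footwear, £50.00 or more → 10.75% → £9.01
Total tax = £1.16 + £2.58 + £9.01 = £12.75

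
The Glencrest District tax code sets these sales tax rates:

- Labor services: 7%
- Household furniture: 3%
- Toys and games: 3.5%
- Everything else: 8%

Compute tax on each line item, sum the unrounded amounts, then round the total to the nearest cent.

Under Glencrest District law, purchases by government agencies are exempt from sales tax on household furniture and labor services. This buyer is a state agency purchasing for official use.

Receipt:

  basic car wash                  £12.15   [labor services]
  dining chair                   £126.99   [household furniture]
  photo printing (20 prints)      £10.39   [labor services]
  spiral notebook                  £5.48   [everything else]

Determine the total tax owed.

£0.44

Basic car wash £12.15: labor services, buyer-exempt → 0% → £0.00
Dining chair £126.99: household furniture, buyer-exempt → 0% → £0.00
Photo printing (20 prints) £10.39: labor services, buyer-exempt → 0% → £0.00
Spiral notebook £5.48: everything else → 8% → £0.4384
Unrounded tax sum = £0.4384 → £0.44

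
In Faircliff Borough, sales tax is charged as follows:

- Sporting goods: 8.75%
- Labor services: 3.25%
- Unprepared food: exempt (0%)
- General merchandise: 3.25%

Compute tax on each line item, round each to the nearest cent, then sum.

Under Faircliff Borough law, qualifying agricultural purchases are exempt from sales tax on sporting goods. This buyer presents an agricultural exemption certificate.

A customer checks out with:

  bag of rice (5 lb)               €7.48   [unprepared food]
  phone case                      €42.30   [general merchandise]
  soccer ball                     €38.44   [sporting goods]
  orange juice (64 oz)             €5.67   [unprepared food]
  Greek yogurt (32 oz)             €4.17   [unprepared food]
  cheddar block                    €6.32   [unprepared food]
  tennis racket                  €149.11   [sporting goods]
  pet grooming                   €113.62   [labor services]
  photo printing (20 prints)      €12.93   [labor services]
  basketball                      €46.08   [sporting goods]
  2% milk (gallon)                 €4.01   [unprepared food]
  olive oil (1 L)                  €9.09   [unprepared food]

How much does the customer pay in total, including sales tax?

€444.70

Bag of rice (5 lb) €7.48: unprepared food → 0% → €0.00
Phone case €42.30: general merchandise → 3.25% → €1.37
Soccer ball €38.44: sporting goods, buyer-exempt → 0% → €0.00
Orange juice (64 oz) €5.67: unprepared food → 0% → €0.00
Greek yogurt (32 oz) €4.17: unprepared food → 0% → €0.00
Cheddar block €6.32: unprepared food → 0% → €0.00
Tennis racket €149.11: sporting goods, buyer-exempt → 0% → €0.00
Pet grooming €113.62: labor services → 3.25% → €3.69
Photo printing (20 prints) €12.93: labor services → 3.25% → €0.42
Basketball €46.08: sporting goods, buyer-exempt → 0% → €0.00
2% milk (gallon) €4.01: unprepared food → 0% → €0.00
Olive oil (1 L) €9.09: unprepared food → 0% → €0.00
Subtotal = €439.22; tax = €5.48; total due = €444.70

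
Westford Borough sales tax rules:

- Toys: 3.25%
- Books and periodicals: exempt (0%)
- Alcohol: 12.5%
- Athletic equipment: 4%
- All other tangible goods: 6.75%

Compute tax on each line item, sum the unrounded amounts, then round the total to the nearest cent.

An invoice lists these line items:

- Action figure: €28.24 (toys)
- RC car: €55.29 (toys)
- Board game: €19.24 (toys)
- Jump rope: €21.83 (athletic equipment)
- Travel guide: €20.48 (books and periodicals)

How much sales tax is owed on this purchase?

€4.21

Action figure €28.24: toys → 3.25% → €0.9178
RC car €55.29: toys → 3.25% → €1.796925
Board game €19.24: toys → 3.25% → €0.6253
Jump rope €21.83: athletic equipment → 4% → €0.8732
Travel guide €20.48: books and periodicals → 0% → €0.00
Unrounded tax sum = €4.213225 → €4.21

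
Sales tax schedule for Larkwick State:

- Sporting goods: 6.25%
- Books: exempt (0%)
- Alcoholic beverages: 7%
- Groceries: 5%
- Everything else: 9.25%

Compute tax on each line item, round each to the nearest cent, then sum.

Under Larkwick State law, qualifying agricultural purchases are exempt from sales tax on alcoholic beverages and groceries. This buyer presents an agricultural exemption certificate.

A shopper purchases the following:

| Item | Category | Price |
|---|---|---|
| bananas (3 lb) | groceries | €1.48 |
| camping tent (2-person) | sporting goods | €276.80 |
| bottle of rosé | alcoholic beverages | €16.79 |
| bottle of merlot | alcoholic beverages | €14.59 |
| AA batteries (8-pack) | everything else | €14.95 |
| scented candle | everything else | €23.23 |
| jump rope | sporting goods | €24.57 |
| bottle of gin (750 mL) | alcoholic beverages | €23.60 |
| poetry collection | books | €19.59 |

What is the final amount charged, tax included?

€437.97

Bananas (3 lb) €1.48: groceries, buyer-exempt → 0% → €0.00
Camping tent (2-person) €276.80: sporting goods → 6.25% → €17.30
Bottle of rosé €16.79: alcoholic beverages, buyer-exempt → 0% → €0.00
Bottle of merlot €14.59: alcoholic beverages, buyer-exempt → 0% → €0.00
AA batteries (8-pack) €14.95: everything else → 9.25% → €1.38
Scented candle €23.23: everything else → 9.25% → €2.15
Jump rope €24.57: sporting goods → 6.25% → €1.54
Bottle of gin (750 mL) €23.60: alcoholic beverages, buyer-exempt → 0% → €0.00
Poetry collection €19.59: books → 0% → €0.00
Subtotal = €415.60; tax = €22.37; total due = €437.97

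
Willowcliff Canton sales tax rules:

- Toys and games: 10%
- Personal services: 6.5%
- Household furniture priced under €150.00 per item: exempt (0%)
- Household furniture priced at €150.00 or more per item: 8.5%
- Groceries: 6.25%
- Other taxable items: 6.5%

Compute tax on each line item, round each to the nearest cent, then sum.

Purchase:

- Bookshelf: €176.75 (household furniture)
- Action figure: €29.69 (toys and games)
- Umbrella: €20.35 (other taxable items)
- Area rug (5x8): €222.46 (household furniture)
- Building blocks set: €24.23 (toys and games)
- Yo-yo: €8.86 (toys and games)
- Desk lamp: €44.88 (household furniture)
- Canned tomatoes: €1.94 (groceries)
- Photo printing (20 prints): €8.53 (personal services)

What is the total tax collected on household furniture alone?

Bookshelf €176.75: household furniture, €150.00 or more → 8.5% → €15.02
Area rug (5x8) €222.46: household furniture, €150.00 or more → 8.5% → €18.91
Desk lamp €44.88: household furniture, under €150.00 → 0% → €0.00
Tax on household furniture = €15.02 + €18.91 + €0.00 = €33.93

€33.93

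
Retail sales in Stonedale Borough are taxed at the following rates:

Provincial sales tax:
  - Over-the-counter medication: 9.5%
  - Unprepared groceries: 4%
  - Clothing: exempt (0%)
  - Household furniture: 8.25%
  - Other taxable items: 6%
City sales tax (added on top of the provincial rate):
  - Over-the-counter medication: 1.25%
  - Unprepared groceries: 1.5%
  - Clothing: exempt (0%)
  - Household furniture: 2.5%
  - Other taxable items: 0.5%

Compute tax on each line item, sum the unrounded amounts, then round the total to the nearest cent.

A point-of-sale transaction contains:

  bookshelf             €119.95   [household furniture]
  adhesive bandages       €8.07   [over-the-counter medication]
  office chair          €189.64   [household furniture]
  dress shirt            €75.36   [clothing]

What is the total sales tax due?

€34.15

Bookshelf €119.95: household furniture → 8.25% + 2.5% city = 10.75% → €12.894625
Adhesive bandages €8.07: over-the-counter medication → 9.5% + 1.25% city = 10.75% → €0.867525
Office chair €189.64: household furniture → 8.25% + 2.5% city = 10.75% → €20.3863
Dress shirt €75.36: clothing → 0% + 0% city = 0% → €0.00
Unrounded tax sum = €34.14845 → €34.15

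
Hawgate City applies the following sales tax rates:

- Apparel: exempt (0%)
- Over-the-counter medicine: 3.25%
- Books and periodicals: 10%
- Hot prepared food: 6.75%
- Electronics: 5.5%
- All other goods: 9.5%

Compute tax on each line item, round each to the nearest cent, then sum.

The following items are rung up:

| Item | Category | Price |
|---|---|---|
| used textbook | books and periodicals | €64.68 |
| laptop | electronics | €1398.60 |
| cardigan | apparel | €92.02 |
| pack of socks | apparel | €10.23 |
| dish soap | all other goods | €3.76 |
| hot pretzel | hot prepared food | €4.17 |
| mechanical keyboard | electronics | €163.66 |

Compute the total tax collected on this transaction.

€93.03

Used textbook €64.68: books and periodicals → 10% → €6.47
Laptop €1398.60: electronics → 5.5% → €76.92
Cardigan €92.02: apparel → 0% → €0.00
Pack of socks €10.23: apparel → 0% → €0.00
Dish soap €3.76: all other goods → 9.5% → €0.36
Hot pretzel €4.17: hot prepared food → 6.75% → €0.28
Mechanical keyboard €163.66: electronics → 5.5% → €9.00
Total tax = €6.47 + €76.92 + €0.36 + €0.28 + €9.00 = €93.03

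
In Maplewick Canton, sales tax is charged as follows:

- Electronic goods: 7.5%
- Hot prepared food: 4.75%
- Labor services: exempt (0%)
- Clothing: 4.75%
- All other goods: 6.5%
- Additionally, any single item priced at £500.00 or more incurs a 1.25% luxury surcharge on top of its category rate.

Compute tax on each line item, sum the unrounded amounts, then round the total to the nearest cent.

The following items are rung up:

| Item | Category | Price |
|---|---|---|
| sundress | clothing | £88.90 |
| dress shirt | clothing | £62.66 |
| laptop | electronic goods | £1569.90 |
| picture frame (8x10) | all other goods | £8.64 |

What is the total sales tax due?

Sundress £88.90: clothing → 4.75% → £4.22275
Dress shirt £62.66: clothing → 4.75% → £2.97635
Laptop £1569.90: electronic goods → 7.5% + 1.25% surcharge = 8.75% → £137.36625
Picture frame (8x10) £8.64: all other goods → 6.5% → £0.5616
Unrounded tax sum = £145.12695 → £145.13

£145.13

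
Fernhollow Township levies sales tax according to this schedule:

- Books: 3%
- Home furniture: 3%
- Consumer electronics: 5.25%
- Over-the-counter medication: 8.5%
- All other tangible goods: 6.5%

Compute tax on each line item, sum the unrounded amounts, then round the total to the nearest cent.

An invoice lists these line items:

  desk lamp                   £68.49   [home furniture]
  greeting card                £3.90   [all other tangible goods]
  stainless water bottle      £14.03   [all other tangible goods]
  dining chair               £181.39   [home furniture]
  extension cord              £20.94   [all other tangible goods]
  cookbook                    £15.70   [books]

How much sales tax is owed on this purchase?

£10.49

Desk lamp £68.49: home furniture → 3% → £2.0547
Greeting card £3.90: all other tangible goods → 6.5% → £0.2535
Stainless water bottle £14.03: all other tangible goods → 6.5% → £0.91195
Dining chair £181.39: home furniture → 3% → £5.4417
Extension cord £20.94: all other tangible goods → 6.5% → £1.3611
Cookbook £15.70: books → 3% → £0.471
Unrounded tax sum = £10.49395 → £10.49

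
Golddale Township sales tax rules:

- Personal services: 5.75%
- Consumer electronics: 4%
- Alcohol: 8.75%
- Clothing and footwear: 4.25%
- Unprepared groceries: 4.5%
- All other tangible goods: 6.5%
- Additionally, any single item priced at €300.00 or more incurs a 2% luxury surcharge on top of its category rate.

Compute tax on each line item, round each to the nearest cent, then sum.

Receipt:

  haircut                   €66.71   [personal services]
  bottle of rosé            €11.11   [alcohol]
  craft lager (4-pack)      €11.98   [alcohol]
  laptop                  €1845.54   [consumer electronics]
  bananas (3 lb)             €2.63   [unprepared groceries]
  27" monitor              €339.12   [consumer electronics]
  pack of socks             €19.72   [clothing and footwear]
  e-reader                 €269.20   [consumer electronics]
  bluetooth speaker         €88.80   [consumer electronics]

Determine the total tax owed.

€152.22

Haircut €66.71: personal services → 5.75% → €3.84
Bottle of rosé €11.11: alcohol → 8.75% → €0.97
Craft lager (4-pack) €11.98: alcohol → 8.75% → €1.05
Laptop €1845.54: consumer electronics → 4% + 2% surcharge = 6% → €110.73
Bananas (3 lb) €2.63: unprepared groceries → 4.5% → €0.12
27" monitor €339.12: consumer electronics → 4% + 2% surcharge = 6% → €20.35
Pack of socks €19.72: clothing and footwear → 4.25% → €0.84
E-reader €269.20: consumer electronics → 4% → €10.77
Bluetooth speaker €88.80: consumer electronics → 4% → €3.55
Total tax = €3.84 + €0.97 + €1.05 + €110.73 + €0.12 + €20.35 + €0.84 + €10.77 + €3.55 = €152.22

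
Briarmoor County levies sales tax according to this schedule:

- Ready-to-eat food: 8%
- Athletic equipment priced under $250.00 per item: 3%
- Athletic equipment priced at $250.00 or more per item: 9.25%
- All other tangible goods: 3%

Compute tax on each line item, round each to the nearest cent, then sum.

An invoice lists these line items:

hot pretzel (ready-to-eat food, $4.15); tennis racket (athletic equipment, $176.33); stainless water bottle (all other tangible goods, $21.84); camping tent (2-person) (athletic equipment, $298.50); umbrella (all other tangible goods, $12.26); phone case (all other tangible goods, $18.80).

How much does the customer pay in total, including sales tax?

Hot pretzel $4.15: ready-to-eat food → 8% → $0.33
Tennis racket $176.33: athletic equipment, under $250.00 → 3% → $5.29
Stainless water bottle $21.84: all other tangible goods → 3% → $0.66
Camping tent (2-person) $298.50: athletic equipment, $250.00 or more → 9.25% → $27.61
Umbrella $12.26: all other tangible goods → 3% → $0.37
Phone case $18.80: all other tangible goods → 3% → $0.56
Subtotal = $531.88; tax = $34.82; total due = $566.70

$566.70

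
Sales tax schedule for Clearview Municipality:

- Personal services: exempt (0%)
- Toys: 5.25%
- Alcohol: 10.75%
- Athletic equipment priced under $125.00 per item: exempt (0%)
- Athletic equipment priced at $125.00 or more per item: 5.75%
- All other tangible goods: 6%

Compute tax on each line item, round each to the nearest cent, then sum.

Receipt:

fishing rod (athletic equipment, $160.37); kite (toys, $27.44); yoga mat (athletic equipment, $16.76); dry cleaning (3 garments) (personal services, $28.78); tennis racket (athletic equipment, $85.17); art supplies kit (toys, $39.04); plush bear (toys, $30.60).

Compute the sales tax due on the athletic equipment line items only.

$9.22

Fishing rod $160.37: athletic equipment, $125.00 or more → 5.75% → $9.22
Yoga mat $16.76: athletic equipment, under $125.00 → 0% → $0.00
Tennis racket $85.17: athletic equipment, under $125.00 → 0% → $0.00
Tax on athletic equipment = $9.22 + $0.00 + $0.00 = $9.22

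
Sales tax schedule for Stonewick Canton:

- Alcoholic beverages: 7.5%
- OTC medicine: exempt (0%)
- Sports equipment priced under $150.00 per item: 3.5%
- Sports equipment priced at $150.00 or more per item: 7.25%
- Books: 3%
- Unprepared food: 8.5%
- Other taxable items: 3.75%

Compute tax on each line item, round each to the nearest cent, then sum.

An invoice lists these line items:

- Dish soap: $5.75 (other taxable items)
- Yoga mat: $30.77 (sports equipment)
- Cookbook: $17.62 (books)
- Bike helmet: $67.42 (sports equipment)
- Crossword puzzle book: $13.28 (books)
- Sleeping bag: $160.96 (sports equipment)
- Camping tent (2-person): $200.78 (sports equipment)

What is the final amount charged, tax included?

$527.40

Dish soap $5.75: other taxable items → 3.75% → $0.22
Yoga mat $30.77: sports equipment, under $150.00 → 3.5% → $1.08
Cookbook $17.62: books → 3% → $0.53
Bike helmet $67.42: sports equipment, under $150.00 → 3.5% → $2.36
Crossword puzzle book $13.28: books → 3% → $0.40
Sleeping bag $160.96: sports equipment, $150.00 or more → 7.25% → $11.67
Camping tent (2-person) $200.78: sports equipment, $150.00 or more → 7.25% → $14.56
Subtotal = $496.58; tax = $30.82; total due = $527.40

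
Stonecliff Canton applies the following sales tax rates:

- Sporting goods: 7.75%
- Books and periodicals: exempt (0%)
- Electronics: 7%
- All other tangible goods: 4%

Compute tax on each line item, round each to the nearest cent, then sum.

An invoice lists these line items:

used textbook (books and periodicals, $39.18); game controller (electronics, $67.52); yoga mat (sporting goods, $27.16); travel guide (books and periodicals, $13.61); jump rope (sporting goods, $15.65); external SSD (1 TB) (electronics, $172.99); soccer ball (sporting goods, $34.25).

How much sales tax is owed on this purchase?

$22.80

Used textbook $39.18: books and periodicals → 0% → $0.00
Game controller $67.52: electronics → 7% → $4.73
Yoga mat $27.16: sporting goods → 7.75% → $2.10
Travel guide $13.61: books and periodicals → 0% → $0.00
Jump rope $15.65: sporting goods → 7.75% → $1.21
External SSD (1 TB) $172.99: electronics → 7% → $12.11
Soccer ball $34.25: sporting goods → 7.75% → $2.65
Total tax = $4.73 + $2.10 + $1.21 + $12.11 + $2.65 = $22.80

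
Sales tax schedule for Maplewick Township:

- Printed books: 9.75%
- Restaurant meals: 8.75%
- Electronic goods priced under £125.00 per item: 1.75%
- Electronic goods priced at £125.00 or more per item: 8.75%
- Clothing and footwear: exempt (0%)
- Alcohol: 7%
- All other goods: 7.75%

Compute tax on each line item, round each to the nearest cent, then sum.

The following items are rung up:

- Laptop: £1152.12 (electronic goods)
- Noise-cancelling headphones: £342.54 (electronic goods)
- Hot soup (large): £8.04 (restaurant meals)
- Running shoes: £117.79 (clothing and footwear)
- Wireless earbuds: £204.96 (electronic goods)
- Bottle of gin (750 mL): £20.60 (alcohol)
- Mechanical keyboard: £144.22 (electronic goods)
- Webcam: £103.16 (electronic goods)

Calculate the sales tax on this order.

Laptop £1152.12: electronic goods, £125.00 or more → 8.75% → £100.81
Noise-cancelling headphones £342.54: electronic goods, £125.00 or more → 8.75% → £29.97
Hot soup (large) £8.04: restaurant meals → 8.75% → £0.70
Running shoes £117.79: clothing and footwear → 0% → £0.00
Wireless earbuds £204.96: electronic goods, £125.00 or more → 8.75% → £17.93
Bottle of gin (750 mL) £20.60: alcohol → 7% → £1.44
Mechanical keyboard £144.22: electronic goods, £125.00 or more → 8.75% → £12.62
Webcam £103.16: electronic goods, under £125.00 → 1.75% → £1.81
Total tax = £100.81 + £29.97 + £0.70 + £17.93 + £1.44 + £12.62 + £1.81 = £165.28

£165.28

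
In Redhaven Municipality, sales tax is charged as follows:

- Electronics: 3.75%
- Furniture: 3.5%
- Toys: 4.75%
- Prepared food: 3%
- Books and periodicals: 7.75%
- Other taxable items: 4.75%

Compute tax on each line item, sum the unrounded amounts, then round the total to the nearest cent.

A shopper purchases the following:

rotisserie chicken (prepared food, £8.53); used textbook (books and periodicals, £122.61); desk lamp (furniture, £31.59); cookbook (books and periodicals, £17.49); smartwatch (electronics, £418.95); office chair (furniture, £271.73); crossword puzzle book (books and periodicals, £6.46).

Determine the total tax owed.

Rotisserie chicken £8.53: prepared food → 3% → £0.2559
Used textbook £122.61: books and periodicals → 7.75% → £9.502275
Desk lamp £31.59: furniture → 3.5% → £1.10565
Cookbook £17.49: books and periodicals → 7.75% → £1.355475
Smartwatch £418.95: electronics → 3.75% → £15.710625
Office chair £271.73: furniture → 3.5% → £9.51055
Crossword puzzle book £6.46: books and periodicals → 7.75% → £0.50065
Unrounded tax sum = £37.941125 → £37.94

£37.94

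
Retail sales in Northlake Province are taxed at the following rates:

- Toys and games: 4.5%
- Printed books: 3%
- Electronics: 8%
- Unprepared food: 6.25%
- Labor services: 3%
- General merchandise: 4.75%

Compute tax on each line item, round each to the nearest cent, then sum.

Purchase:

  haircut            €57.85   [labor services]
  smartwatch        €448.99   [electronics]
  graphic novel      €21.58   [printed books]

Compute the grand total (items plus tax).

€566.73

Haircut €57.85: labor services → 3% → €1.74
Smartwatch €448.99: electronics → 8% → €35.92
Graphic novel €21.58: printed books → 3% → €0.65
Subtotal = €528.42; tax = €38.31; total due = €566.73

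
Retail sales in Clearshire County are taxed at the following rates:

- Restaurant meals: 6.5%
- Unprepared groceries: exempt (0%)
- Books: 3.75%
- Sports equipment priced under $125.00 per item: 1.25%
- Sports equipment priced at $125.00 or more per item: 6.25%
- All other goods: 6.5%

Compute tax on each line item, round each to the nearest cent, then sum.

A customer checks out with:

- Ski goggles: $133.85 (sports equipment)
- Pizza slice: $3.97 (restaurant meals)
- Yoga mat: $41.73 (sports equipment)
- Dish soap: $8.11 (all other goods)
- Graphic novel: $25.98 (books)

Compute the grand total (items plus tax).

$224.29

Ski goggles $133.85: sports equipment, $125.00 or more → 6.25% → $8.37
Pizza slice $3.97: restaurant meals → 6.5% → $0.26
Yoga mat $41.73: sports equipment, under $125.00 → 1.25% → $0.52
Dish soap $8.11: all other goods → 6.5% → $0.53
Graphic novel $25.98: books → 3.75% → $0.97
Subtotal = $213.64; tax = $10.65; total due = $224.29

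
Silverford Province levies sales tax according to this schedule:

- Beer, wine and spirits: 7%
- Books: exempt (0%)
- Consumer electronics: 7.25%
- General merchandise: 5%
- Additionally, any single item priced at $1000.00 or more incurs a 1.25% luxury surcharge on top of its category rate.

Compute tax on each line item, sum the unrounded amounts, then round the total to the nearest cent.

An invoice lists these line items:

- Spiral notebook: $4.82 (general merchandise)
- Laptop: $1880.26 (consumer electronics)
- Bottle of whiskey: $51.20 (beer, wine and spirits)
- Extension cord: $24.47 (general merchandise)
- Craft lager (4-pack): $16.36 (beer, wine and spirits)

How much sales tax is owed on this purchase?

$166.02

Spiral notebook $4.82: general merchandise → 5% → $0.241
Laptop $1880.26: consumer electronics → 7.25% + 1.25% surcharge = 8.5% → $159.8221
Bottle of whiskey $51.20: beer, wine and spirits → 7% → $3.584
Extension cord $24.47: general merchandise → 5% → $1.2235
Craft lager (4-pack) $16.36: beer, wine and spirits → 7% → $1.1452
Unrounded tax sum = $166.0158 → $166.02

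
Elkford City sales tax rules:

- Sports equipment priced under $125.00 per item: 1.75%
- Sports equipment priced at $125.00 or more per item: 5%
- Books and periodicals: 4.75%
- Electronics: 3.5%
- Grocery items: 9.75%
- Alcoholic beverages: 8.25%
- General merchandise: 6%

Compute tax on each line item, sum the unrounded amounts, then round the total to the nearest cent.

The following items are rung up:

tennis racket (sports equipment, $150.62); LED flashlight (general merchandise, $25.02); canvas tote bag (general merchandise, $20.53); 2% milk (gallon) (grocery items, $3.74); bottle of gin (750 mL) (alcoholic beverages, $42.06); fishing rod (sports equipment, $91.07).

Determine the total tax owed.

Tennis racket $150.62: sports equipment, $125.00 or more → 5% → $7.531
LED flashlight $25.02: general merchandise → 6% → $1.5012
Canvas tote bag $20.53: general merchandise → 6% → $1.2318
2% milk (gallon) $3.74: grocery items → 9.75% → $0.36465
Bottle of gin (750 mL) $42.06: alcoholic beverages → 8.25% → $3.46995
Fishing rod $91.07: sports equipment, under $125.00 → 1.75% → $1.593725
Unrounded tax sum = $15.692325 → $15.69

$15.69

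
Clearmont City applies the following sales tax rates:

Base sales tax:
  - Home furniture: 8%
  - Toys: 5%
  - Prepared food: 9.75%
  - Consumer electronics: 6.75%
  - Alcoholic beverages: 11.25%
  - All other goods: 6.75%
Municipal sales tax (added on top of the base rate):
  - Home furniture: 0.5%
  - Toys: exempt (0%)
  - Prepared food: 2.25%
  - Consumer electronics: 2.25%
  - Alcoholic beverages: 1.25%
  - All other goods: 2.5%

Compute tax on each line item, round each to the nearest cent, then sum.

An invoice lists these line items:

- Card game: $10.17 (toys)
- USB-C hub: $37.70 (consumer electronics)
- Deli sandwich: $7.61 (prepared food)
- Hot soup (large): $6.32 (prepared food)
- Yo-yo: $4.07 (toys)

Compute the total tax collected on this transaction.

$5.77

Card game $10.17: toys → 5% + 0% municipal = 5% → $0.51
USB-C hub $37.70: consumer electronics → 6.75% + 2.25% municipal = 9% → $3.39
Deli sandwich $7.61: prepared food → 9.75% + 2.25% municipal = 12% → $0.91
Hot soup (large) $6.32: prepared food → 9.75% + 2.25% municipal = 12% → $0.76
Yo-yo $4.07: toys → 5% + 0% municipal = 5% → $0.20
Total tax = $0.51 + $3.39 + $0.91 + $0.76 + $0.20 = $5.77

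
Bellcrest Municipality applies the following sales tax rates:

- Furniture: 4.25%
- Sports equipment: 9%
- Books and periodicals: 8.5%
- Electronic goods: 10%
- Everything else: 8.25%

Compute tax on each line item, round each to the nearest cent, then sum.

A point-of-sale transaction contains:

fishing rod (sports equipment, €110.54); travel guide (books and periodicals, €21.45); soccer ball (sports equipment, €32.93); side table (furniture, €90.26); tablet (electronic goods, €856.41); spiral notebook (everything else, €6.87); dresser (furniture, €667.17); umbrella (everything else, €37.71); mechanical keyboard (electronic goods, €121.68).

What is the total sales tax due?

€148.41

Fishing rod €110.54: sports equipment → 9% → €9.95
Travel guide €21.45: books and periodicals → 8.5% → €1.82
Soccer ball €32.93: sports equipment → 9% → €2.96
Side table €90.26: furniture → 4.25% → €3.84
Tablet €856.41: electronic goods → 10% → €85.64
Spiral notebook €6.87: everything else → 8.25% → €0.57
Dresser €667.17: furniture → 4.25% → €28.35
Umbrella €37.71: everything else → 8.25% → €3.11
Mechanical keyboard €121.68: electronic goods → 10% → €12.17
Total tax = €9.95 + €1.82 + €2.96 + €3.84 + €85.64 + €0.57 + €28.35 + €3.11 + €12.17 = €148.41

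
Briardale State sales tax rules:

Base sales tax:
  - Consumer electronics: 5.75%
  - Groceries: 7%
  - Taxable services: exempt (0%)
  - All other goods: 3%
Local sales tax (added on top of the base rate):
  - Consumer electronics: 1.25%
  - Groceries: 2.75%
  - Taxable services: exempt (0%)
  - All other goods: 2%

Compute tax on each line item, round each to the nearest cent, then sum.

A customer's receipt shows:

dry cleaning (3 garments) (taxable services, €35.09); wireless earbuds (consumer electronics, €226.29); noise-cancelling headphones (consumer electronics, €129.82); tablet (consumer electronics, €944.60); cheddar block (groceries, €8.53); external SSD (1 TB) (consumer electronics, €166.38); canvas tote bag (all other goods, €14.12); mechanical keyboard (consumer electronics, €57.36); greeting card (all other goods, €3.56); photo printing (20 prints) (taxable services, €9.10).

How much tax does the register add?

Dry cleaning (3 garments) €35.09: taxable services → 0% + 0% local = 0% → €0.00
Wireless earbuds €226.29: consumer electronics → 5.75% + 1.25% local = 7% → €15.84
Noise-cancelling headphones €129.82: consumer electronics → 5.75% + 1.25% local = 7% → €9.09
Tablet €944.60: consumer electronics → 5.75% + 1.25% local = 7% → €66.12
Cheddar block €8.53: groceries → 7% + 2.75% local = 9.75% → €0.83
External SSD (1 TB) €166.38: consumer electronics → 5.75% + 1.25% local = 7% → €11.65
Canvas tote bag €14.12: all other goods → 3% + 2% local = 5% → €0.71
Mechanical keyboard €57.36: consumer electronics → 5.75% + 1.25% local = 7% → €4.02
Greeting card €3.56: all other goods → 3% + 2% local = 5% → €0.18
Photo printing (20 prints) €9.10: taxable services → 0% + 0% local = 0% → €0.00
Total tax = €15.84 + €9.09 + €66.12 + €0.83 + €11.65 + €0.71 + €4.02 + €0.18 = €108.44

€108.44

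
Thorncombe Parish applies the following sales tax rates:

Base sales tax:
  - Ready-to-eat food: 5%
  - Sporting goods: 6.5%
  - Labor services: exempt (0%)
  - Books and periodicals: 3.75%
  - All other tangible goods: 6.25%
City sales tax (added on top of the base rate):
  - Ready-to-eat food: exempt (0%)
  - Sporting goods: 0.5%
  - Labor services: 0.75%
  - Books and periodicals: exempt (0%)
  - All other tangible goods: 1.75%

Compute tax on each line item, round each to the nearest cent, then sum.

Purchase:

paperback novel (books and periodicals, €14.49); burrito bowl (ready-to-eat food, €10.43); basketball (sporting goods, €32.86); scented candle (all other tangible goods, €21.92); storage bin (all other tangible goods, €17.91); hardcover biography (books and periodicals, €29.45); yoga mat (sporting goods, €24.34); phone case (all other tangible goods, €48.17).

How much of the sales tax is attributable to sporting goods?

Basketball €32.86: sporting goods → 6.5% + 0.5% city = 7% → €2.30
Yoga mat €24.34: sporting goods → 6.5% + 0.5% city = 7% → €1.70
Tax on sporting goods = €2.30 + €1.70 = €4.00

€4.00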